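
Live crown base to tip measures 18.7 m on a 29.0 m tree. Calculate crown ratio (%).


Formula: Crown Ratio = (Crown Length / Total Height) * 100
CR = (18.7 m / 29.0 m) * 100
CR = 0.6448 * 100 = 64.5%

64.5


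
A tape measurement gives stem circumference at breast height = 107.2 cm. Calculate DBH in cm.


Formula: DBH = C / pi
DBH = 107.2 / pi
pi = 3.14159...
DBH = 34.1 cm

34.1


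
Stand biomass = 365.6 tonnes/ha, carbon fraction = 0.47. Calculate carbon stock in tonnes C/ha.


Formula: Carbon Stock = Biomass * Carbon Fraction
C = 365.6 t/ha * 0.47
C = 171.8 t C/ha

171.8


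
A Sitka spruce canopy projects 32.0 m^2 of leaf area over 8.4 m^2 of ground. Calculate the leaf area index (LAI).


Formula: LAI = total leaf area / ground area  (dimensionless)
LAI = 32.0 m^2 / 8.4 m^2
LAI = 3.81

3.81


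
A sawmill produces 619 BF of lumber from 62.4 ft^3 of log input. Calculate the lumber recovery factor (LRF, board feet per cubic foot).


Formula: LRF = Lumber Output (BF) / Log Input (ft^3)
LRF = 619 BF / 62.4 ft^3
LRF = 9.92 BF/ft^3

9.92


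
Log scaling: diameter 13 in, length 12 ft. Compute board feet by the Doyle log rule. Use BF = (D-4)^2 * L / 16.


Doyle: BF = (D - 4)^2 * L / 16
Adjusted diameter = 13 - 4 = 9 in
(D-4)^2 = 9^2 = 81
BF = 81 * 12 / 16 = 61 BF

61


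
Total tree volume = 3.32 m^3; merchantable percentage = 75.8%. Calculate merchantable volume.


Formula: MV = V_total * (merchantable_pct / 100)
Merchantable fraction = 75.8% / 100 = 0.758
MV = 3.32 m^3 * 0.758 = 2.517 m^3

2.517


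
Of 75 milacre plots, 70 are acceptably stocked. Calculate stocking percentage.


Formula: Stocking % = stocked plots / total plots * 100
Stocking = 70 / 75 * 100
Stocking = 0.9333 * 100 = 93.3%

93.3


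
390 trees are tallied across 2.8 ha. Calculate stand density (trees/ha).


Formula: Stand Density = N_trees / Area_ha
Density = 390 trees / 2.8 ha
Density = 139 trees/ha

139


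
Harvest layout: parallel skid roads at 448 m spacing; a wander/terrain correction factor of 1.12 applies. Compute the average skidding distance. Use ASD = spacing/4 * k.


Formula: ASD = (spacing / 4) * correction
Uncorrected distance = spacing / 4 = 448 / 4 = 112 m
ASD = 112 * 1.12 = 125 m

125


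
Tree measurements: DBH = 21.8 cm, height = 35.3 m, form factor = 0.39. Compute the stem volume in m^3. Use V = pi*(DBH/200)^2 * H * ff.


Formula: V = pi * (DBH/200)^2 * H * ff
Radius = DBH/200 = 21.8/200 = 0.109 m
Radius^2 = 0.109^2 = 0.011881 m^2
V = pi * 0.011881 * 35.3 * 0.39
V = 0.514 m^3

0.514


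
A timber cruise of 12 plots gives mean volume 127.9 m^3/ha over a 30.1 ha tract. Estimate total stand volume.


Formula: Total Volume = Mean Volume per ha * Total Area
Total Volume = 127.9 m^3/ha * 30.1 ha
Total Volume = 3850 m^3

3850


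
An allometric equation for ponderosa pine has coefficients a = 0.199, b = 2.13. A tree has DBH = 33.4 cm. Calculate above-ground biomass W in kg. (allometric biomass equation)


Formula: W = a * DBH^b  (allometric power law)
DBH^b = 33.4^2.13 = 1760.2728
W = 0.199 * 1760.2728 = 350.3 kg

350.3


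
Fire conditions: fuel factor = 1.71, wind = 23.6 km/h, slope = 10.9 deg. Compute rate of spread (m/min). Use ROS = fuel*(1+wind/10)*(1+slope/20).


Formula: ROS = fuel * (1 + wind/10) * (1 + slope/20)
Wind factor = 1 + 23.6/10 = 3.36
Slope factor = 1 + 10.9/20 = 1.545
ROS = 1.71 * 3.36 * 1.545 = 8.88 m/min

8.88


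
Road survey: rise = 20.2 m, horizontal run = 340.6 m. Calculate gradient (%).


Formula: Gradient = rise / run * 100
Gradient = 20.2 / 340.6 * 100 = 5.9%

5.9


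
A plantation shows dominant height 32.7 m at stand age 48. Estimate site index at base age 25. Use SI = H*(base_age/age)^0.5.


Formula: SI = H_dom * (base_age / age)^0.5
Age ratio = 25 / 48 = 0.52083
sqrt(age_ratio) = 0.72169
SI = 32.7 * 0.72169 = 23.6 m

23.6


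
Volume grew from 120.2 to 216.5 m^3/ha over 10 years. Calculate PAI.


Formula: PAI = (V_T2 - V_T1) / (T2 - T1)
Volume increment = 216.5 - 120.2 = 96.3 m^3/ha
PAI = 96.3 / 10 = 9.63 m^3/ha/year

9.63


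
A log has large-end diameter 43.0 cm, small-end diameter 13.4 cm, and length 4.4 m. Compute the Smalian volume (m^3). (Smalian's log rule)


Smalian: V = (A1 + A2)/2 * L,  A = pi*(D/200)^2
A1 = pi*(43.0/200)^2 = 0.14522 m^2
A2 = pi*(13.4/200)^2 = 0.014103 m^2
V = (0.14522+0.014103)/2*4.4 = 0.3505 m^3

0.3505


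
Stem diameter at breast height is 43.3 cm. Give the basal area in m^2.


Formula: BA = pi * (DBH/2)^2 / 10000  (cm^2 to m^2)
Radius = DBH/2 = 43.3/2 = 21.65 cm
BA = pi * 21.65^2 / 10000
   = 1472.5352 cm^2 / 10000
   = 0.1473 m^2

0.1473


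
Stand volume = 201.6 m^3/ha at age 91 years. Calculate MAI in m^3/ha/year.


Formula: MAI = Total Volume / Stand Age
MAI = 201.6 m^3/ha / 91 years
MAI = 2.22 m^3/ha/year

2.22


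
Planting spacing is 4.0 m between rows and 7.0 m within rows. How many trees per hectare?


Formula: TPH = 10000 m^2/ha / (spacing_x * spacing_y)
Area per tree = 4.0 m * 7.0 m = 28.0 m^2
TPH = 10000 / 28.0 = 357 trees/ha

357


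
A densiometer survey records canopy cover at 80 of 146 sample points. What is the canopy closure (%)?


Formula: Canopy closure = covered points / total points * 100
Closure = 80 / 146 * 100
Closure = 0.5479 * 100 = 54.8%

54.8


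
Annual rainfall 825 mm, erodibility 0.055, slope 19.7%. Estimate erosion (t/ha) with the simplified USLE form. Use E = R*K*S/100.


Formula: E = R * K * S / 100  (simplified USLE)
R * K = 825 * 0.055 = 45.375
E = 45.375 * 19.7 / 100 = 8.94 t/ha

8.94


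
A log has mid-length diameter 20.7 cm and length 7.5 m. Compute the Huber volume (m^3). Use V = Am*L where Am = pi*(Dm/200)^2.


Huber: V = Am * L,  Am = pi*(Dm/200)^2
Am = pi*(20.7/200)^2 = 0.033654 m^2
V = 0.033654*7.5 = 0.2524 m^3

0.2524


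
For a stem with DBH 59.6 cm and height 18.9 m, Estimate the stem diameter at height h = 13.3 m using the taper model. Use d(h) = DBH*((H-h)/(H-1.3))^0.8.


Taper: d(h) = DBH * ((H - h) / (H - 1.3))^0.8
Numerator = H - h = 18.9 - 13.3 = 5.6 m
Denominator = H - 1.3 = 18.9 - 1.3 = 17.6 m
Ratio = 5.6 / 17.6 = 0.31818
d = 59.6 * 0.31818^0.8 = 23.8 cm

23.8


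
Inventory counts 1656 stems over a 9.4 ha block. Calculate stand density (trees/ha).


Formula: Stand Density = N_trees / Area_ha
Density = 1656 trees / 9.4 ha
Density = 176 trees/ha

176


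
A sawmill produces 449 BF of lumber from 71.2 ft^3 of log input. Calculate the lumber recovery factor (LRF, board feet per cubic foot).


Formula: LRF = Lumber Output (BF) / Log Input (ft^3)
LRF = 449 BF / 71.2 ft^3
LRF = 6.31 BF/ft^3

6.31


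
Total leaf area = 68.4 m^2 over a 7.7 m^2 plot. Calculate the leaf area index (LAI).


Formula: LAI = total leaf area / ground area  (dimensionless)
LAI = 68.4 m^2 / 7.7 m^2
LAI = 8.88

8.88


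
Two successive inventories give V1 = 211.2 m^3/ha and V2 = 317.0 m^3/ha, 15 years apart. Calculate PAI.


Formula: PAI = (V_T2 - V_T1) / (T2 - T1)
Volume increment = 317.0 - 211.2 = 105.8 m^3/ha
PAI = 105.8 / 15 = 7.05 m^3/ha/year

7.05


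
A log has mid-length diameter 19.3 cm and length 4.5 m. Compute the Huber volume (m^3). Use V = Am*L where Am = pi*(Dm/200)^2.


Huber: V = Am * L,  Am = pi*(Dm/200)^2
Am = pi*(19.3/200)^2 = 0.029255 m^2
V = 0.029255*4.5 = 0.1316 m^3

0.1316


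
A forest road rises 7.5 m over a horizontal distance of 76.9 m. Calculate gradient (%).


Formula: Gradient = rise / run * 100
Gradient = 7.5 / 76.9 * 100 = 9.8%

9.8


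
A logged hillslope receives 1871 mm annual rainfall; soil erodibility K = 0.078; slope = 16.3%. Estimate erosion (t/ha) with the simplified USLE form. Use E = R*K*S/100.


Formula: E = R * K * S / 100  (simplified USLE)
R * K = 1871 * 0.078 = 145.938
E = 145.938 * 16.3 / 100 = 23.79 t/ha

23.79


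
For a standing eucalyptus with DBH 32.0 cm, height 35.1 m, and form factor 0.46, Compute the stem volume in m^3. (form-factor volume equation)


Formula: V = pi * (DBH/200)^2 * H * ff
Radius = DBH/200 = 32.0/200 = 0.16 m
Radius^2 = 0.16^2 = 0.0256 m^2
V = pi * 0.0256 * 35.1 * 0.46
V = 1.299 m^3

1.299


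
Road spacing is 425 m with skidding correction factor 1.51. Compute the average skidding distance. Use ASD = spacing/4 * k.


Formula: ASD = (spacing / 4) * correction
Uncorrected distance = spacing / 4 = 425 / 4 = 106.25 m
ASD = 106.25 * 1.51 = 160 m

160


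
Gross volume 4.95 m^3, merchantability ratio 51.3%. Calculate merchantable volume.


Formula: MV = V_total * (merchantable_pct / 100)
Merchantable fraction = 51.3% / 100 = 0.513
MV = 4.95 m^3 * 0.513 = 2.539 m^3

2.539


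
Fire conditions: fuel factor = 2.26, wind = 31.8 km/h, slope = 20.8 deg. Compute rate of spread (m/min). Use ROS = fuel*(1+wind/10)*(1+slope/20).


Formula: ROS = fuel * (1 + wind/10) * (1 + slope/20)
Wind factor = 1 + 31.8/10 = 4.18
Slope factor = 1 + 20.8/20 = 2.04
ROS = 2.26 * 4.18 * 2.04 = 19.27 m/min

19.27


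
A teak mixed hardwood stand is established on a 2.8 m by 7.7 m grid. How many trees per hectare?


Formula: TPH = 10000 m^2/ha / (spacing_x * spacing_y)
Area per tree = 2.8 m * 7.7 m = 21.56 m^2
TPH = 10000 / 21.56 = 464 trees/ha

464


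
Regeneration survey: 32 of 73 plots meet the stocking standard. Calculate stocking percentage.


Formula: Stocking % = stocked plots / total plots * 100
Stocking = 32 / 73 * 100
Stocking = 0.4384 * 100 = 43.8%

43.8


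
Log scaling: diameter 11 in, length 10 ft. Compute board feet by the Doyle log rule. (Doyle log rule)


Doyle: BF = (D - 4)^2 * L / 16
Adjusted diameter = 11 - 4 = 7 in
(D-4)^2 = 7^2 = 49
BF = 49 * 10 / 16 = 31 BF

31


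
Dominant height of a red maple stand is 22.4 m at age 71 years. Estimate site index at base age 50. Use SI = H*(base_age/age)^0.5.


Formula: SI = H_dom * (base_age / age)^0.5
Age ratio = 50 / 71 = 0.70423
sqrt(age_ratio) = 0.83918
SI = 22.4 * 0.83918 = 18.8 m

18.8


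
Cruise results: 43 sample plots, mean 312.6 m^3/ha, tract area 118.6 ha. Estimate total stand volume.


Formula: Total Volume = Mean Volume per ha * Total Area
Total Volume = 312.6 m^3/ha * 118.6 ha
Total Volume = 37074 m^3

37074


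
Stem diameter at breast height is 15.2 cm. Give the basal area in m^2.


Formula: BA = pi * (DBH/2)^2 / 10000  (cm^2 to m^2)
Radius = DBH/2 = 15.2/2 = 7.6 cm
BA = pi * 7.6^2 / 10000
   = 181.4584 cm^2 / 10000
   = 0.0181 m^2

0.0181


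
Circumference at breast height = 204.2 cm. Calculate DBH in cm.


Formula: DBH = C / pi
DBH = 204.2 / pi
pi = 3.14159...
DBH = 65.0 cm

65.0


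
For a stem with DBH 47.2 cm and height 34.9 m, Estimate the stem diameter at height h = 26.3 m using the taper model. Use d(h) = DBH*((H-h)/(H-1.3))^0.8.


Taper: d(h) = DBH * ((H - h) / (H - 1.3))^0.8
Numerator = H - h = 34.9 - 26.3 = 8.6 m
Denominator = H - 1.3 = 34.9 - 1.3 = 33.6 m
Ratio = 8.6 / 33.6 = 0.25595
d = 47.2 * 0.25595^0.8 = 15.9 cm

15.9


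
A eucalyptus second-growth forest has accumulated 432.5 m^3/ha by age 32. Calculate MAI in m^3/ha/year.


Formula: MAI = Total Volume / Stand Age
MAI = 432.5 m^3/ha / 32 years
MAI = 13.52 m^3/ha/year

13.52


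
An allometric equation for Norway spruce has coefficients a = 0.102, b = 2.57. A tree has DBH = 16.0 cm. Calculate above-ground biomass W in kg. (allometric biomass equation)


Formula: W = a * DBH^b  (allometric power law)
DBH^b = 16.0^2.57 = 1243.3356
W = 0.102 * 1243.3356 = 126.8 kg

126.8


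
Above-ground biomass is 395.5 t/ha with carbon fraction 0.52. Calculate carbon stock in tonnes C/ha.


Formula: Carbon Stock = Biomass * Carbon Fraction
C = 395.5 t/ha * 0.52
C = 205.7 t C/ha

205.7


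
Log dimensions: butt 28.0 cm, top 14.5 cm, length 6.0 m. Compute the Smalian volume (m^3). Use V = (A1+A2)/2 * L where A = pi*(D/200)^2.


Smalian: V = (A1 + A2)/2 * L,  A = pi*(D/200)^2
A1 = pi*(28.0/200)^2 = 0.061575 m^2
A2 = pi*(14.5/200)^2 = 0.016513 m^2
V = (0.061575+0.016513)/2*6.0 = 0.2343 m^3

0.2343


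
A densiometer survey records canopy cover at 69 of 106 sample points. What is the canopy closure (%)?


Formula: Canopy closure = covered points / total points * 100
Closure = 69 / 106 * 100
Closure = 0.6509 * 100 = 65.1%

65.1


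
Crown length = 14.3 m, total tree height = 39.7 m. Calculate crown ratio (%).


Formula: Crown Ratio = (Crown Length / Total Height) * 100
CR = (14.3 m / 39.7 m) * 100
CR = 0.3602 * 100 = 36.0%

36.0


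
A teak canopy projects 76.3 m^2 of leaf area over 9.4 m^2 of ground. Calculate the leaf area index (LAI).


Formula: LAI = total leaf area / ground area  (dimensionless)
LAI = 76.3 m^2 / 9.4 m^2
LAI = 8.12

8.12


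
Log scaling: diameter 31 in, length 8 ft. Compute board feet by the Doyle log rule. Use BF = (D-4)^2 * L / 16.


Doyle: BF = (D - 4)^2 * L / 16
Adjusted diameter = 31 - 4 = 27 in
(D-4)^2 = 27^2 = 729
BF = 729 * 8 / 16 = 365 BF

365


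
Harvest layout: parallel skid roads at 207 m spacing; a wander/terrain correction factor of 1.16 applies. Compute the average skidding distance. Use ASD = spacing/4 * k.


Formula: ASD = (spacing / 4) * correction
Uncorrected distance = spacing / 4 = 207 / 4 = 51.75 m
ASD = 51.75 * 1.16 = 60 m

60


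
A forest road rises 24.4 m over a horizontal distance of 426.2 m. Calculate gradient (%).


Formula: Gradient = rise / run * 100
Gradient = 24.4 / 426.2 * 100 = 5.7%

5.7


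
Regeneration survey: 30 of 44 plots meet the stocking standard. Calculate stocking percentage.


Formula: Stocking % = stocked plots / total plots * 100
Stocking = 30 / 44 * 100
Stocking = 0.6818 * 100 = 68.2%

68.2


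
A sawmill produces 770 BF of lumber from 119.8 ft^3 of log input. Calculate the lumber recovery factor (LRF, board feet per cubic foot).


Formula: LRF = Lumber Output (BF) / Log Input (ft^3)
LRF = 770 BF / 119.8 ft^3
LRF = 6.43 BF/ft^3

6.43


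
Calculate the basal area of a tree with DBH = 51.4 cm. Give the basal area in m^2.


Formula: BA = pi * (DBH/2)^2 / 10000  (cm^2 to m^2)
Radius = DBH/2 = 51.4/2 = 25.7 cm
BA = pi * 25.7^2 / 10000
   = 2074.9905 cm^2 / 10000
   = 0.2075 m^2

0.2075


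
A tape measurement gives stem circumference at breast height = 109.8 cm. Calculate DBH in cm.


Formula: DBH = C / pi
DBH = 109.8 / pi
pi = 3.14159...
DBH = 35.0 cm

35.0


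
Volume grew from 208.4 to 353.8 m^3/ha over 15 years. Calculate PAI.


Formula: PAI = (V_T2 - V_T1) / (T2 - T1)
Volume increment = 353.8 - 208.4 = 145.4 m^3/ha
PAI = 145.4 / 15 = 9.69 m^3/ha/year

9.69


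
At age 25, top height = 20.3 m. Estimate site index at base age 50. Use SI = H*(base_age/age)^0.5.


Formula: SI = H_dom * (base_age / age)^0.5
Age ratio = 50 / 25 = 2.0
sqrt(age_ratio) = 1.41421
SI = 20.3 * 1.41421 = 28.7 m

28.7


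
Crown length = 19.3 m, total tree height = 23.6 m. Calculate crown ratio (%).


Formula: Crown Ratio = (Crown Length / Total Height) * 100
CR = (19.3 m / 23.6 m) * 100
CR = 0.8178 * 100 = 81.8%

81.8


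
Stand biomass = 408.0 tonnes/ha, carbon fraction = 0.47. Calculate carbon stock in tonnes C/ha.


Formula: Carbon Stock = Biomass * Carbon Fraction
C = 408.0 t/ha * 0.47
C = 191.8 t C/ha

191.8


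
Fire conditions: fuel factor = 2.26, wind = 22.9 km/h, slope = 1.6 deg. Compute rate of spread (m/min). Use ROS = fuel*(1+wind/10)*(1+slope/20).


Formula: ROS = fuel * (1 + wind/10) * (1 + slope/20)
Wind factor = 1 + 22.9/10 = 3.29
Slope factor = 1 + 1.6/20 = 1.08
ROS = 2.26 * 3.29 * 1.08 = 8.03 m/min

8.03


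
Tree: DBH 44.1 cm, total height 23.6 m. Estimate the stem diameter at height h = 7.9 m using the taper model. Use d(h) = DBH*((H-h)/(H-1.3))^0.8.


Taper: d(h) = DBH * ((H - h) / (H - 1.3))^0.8
Numerator = H - h = 23.6 - 7.9 = 15.7 m
Denominator = H - 1.3 = 23.6 - 1.3 = 22.3 m
Ratio = 15.7 / 22.3 = 0.70404
d = 44.1 * 0.70404^0.8 = 33.3 cm

33.3


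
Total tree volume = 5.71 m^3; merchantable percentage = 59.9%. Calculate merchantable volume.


Formula: MV = V_total * (merchantable_pct / 100)
Merchantable fraction = 59.9% / 100 = 0.599
MV = 5.71 m^3 * 0.599 = 3.42 m^3

3.42


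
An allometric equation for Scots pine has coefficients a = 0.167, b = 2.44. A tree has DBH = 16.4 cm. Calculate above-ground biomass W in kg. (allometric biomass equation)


Formula: W = a * DBH^b  (allometric power law)
DBH^b = 16.4^2.44 = 920.9138
W = 0.167 * 920.9138 = 153.8 kg

153.8


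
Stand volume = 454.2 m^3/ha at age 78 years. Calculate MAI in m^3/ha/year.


Formula: MAI = Total Volume / Stand Age
MAI = 454.2 m^3/ha / 78 years
MAI = 5.82 m^3/ha/year

5.82


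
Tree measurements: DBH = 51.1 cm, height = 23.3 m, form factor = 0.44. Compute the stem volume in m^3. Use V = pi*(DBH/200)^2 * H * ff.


Formula: V = pi * (DBH/200)^2 * H * ff
Radius = DBH/200 = 51.1/200 = 0.2555 m
Radius^2 = 0.2555^2 = 0.06528025 m^2
V = pi * 0.06528025 * 23.3 * 0.44
V = 2.103 m^3

2.103


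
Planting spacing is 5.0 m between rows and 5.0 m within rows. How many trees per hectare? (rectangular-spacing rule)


Formula: TPH = 10000 m^2/ha / (spacing_x * spacing_y)
Area per tree = 5.0 m * 5.0 m = 25.0 m^2
TPH = 10000 / 25.0 = 400 trees/ha

400


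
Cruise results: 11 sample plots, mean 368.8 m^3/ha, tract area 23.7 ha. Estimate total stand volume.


Formula: Total Volume = Mean Volume per ha * Total Area
Total Volume = 368.8 m^3/ha * 23.7 ha
Total Volume = 8741 m^3

8741


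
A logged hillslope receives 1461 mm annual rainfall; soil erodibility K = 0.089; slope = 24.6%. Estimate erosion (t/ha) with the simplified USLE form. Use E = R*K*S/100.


Formula: E = R * K * S / 100  (simplified USLE)
R * K = 1461 * 0.089 = 130.029
E = 130.029 * 24.6 / 100 = 31.99 t/ha

31.99


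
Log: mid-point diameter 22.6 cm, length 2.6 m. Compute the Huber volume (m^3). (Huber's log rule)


Huber: V = Am * L,  Am = pi*(Dm/200)^2
Am = pi*(22.6/200)^2 = 0.040115 m^2
V = 0.040115*2.6 = 0.1043 m^3

0.1043


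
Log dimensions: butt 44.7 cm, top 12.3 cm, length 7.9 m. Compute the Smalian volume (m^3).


Smalian: V = (A1 + A2)/2 * L,  A = pi*(D/200)^2
A1 = pi*(44.7/200)^2 = 0.15693 m^2
A2 = pi*(12.3/200)^2 = 0.011882 m^2
V = (0.15693+0.011882)/2*7.9 = 0.6668 m^3

0.6668


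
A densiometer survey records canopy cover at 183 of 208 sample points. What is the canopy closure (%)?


Formula: Canopy closure = covered points / total points * 100
Closure = 183 / 208 * 100
Closure = 0.8798 * 100 = 88.0%

88.0


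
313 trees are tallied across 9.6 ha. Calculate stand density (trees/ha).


Formula: Stand Density = N_trees / Area_ha
Density = 313 trees / 9.6 ha
Density = 33 trees/ha

33


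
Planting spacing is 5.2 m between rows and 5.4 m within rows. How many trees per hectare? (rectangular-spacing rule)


Formula: TPH = 10000 m^2/ha / (spacing_x * spacing_y)
Area per tree = 5.2 m * 5.4 m = 28.08 m^2
TPH = 10000 / 28.08 = 356 trees/ha

356


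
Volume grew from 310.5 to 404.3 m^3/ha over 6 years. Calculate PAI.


Formula: PAI = (V_T2 - V_T1) / (T2 - T1)
Volume increment = 404.3 - 310.5 = 93.8 m^3/ha
PAI = 93.8 / 6 = 15.63 m^3/ha/year

15.63


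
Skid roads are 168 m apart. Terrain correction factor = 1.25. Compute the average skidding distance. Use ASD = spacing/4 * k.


Formula: ASD = (spacing / 4) * correction
Uncorrected distance = spacing / 4 = 168 / 4 = 42 m
ASD = 42 * 1.25 = 53 m

53


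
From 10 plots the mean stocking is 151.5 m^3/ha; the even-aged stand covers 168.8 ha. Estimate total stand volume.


Formula: Total Volume = Mean Volume per ha * Total Area
Total Volume = 151.5 m^3/ha * 168.8 ha
Total Volume = 25573 m^3

25573


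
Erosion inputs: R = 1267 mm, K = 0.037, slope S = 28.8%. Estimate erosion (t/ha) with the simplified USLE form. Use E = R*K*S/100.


Formula: E = R * K * S / 100  (simplified USLE)
R * K = 1267 * 0.037 = 46.879
E = 46.879 * 28.8 / 100 = 13.5 t/ha

13.5


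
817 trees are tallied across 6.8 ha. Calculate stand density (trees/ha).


Formula: Stand Density = N_trees / Area_ha
Density = 817 trees / 6.8 ha
Density = 120 trees/ha

120


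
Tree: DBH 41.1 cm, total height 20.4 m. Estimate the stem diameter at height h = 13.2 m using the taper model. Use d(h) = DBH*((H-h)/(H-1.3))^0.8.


Taper: d(h) = DBH * ((H - h) / (H - 1.3))^0.8
Numerator = H - h = 20.4 - 13.2 = 7.2 m
Denominator = H - 1.3 = 20.4 - 1.3 = 19.1 m
Ratio = 7.2 / 19.1 = 0.37696
d = 41.1 * 0.37696^0.8 = 18.8 cm

18.8


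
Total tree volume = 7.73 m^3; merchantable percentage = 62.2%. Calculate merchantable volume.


Formula: MV = V_total * (merchantable_pct / 100)
Merchantable fraction = 62.2% / 100 = 0.622
MV = 7.73 m^3 * 0.622 = 4.808 m^3

4.808


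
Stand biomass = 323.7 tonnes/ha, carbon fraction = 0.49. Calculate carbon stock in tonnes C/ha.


Formula: Carbon Stock = Biomass * Carbon Fraction
C = 323.7 t/ha * 0.49
C = 158.6 t C/ha

158.6


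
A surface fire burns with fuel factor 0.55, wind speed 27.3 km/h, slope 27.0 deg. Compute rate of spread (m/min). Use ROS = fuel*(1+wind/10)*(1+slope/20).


Formula: ROS = fuel * (1 + wind/10) * (1 + slope/20)
Wind factor = 1 + 27.3/10 = 3.73
Slope factor = 1 + 27.0/20 = 2.35
ROS = 0.55 * 3.73 * 2.35 = 4.82 m/min

4.82


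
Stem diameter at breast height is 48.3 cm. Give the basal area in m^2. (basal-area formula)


Formula: BA = pi * (DBH/2)^2 / 10000  (cm^2 to m^2)
Radius = DBH/2 = 48.3/2 = 24.15 cm
BA = pi * 24.15^2 / 10000
   = 1832.2475 cm^2 / 10000
   = 0.1832 m^2

0.1832


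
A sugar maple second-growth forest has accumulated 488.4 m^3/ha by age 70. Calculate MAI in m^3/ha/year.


Formula: MAI = Total Volume / Stand Age
MAI = 488.4 m^3/ha / 70 years
MAI = 6.98 m^3/ha/year

6.98


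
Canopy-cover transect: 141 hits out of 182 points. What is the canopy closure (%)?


Formula: Canopy closure = covered points / total points * 100
Closure = 141 / 182 * 100
Closure = 0.7747 * 100 = 77.5%

77.5


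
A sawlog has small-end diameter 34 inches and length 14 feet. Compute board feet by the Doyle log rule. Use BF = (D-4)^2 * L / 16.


Doyle: BF = (D - 4)^2 * L / 16
Adjusted diameter = 34 - 4 = 30 in
(D-4)^2 = 30^2 = 900
BF = 900 * 14 / 16 = 788 BF

788


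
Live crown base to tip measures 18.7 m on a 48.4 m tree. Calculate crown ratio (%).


Formula: Crown Ratio = (Crown Length / Total Height) * 100
CR = (18.7 m / 48.4 m) * 100
CR = 0.3864 * 100 = 38.6%

38.6


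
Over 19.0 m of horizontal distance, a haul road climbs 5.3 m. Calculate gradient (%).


Formula: Gradient = rise / run * 100
Gradient = 5.3 / 19.0 * 100 = 27.9%

27.9


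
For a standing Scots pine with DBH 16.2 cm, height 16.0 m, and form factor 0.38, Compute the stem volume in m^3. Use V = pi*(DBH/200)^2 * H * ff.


Formula: V = pi * (DBH/200)^2 * H * ff
Radius = DBH/200 = 16.2/200 = 0.081 m
Radius^2 = 0.081^2 = 0.006561 m^2
V = pi * 0.006561 * 16.0 * 0.38
V = 0.125 m^3

0.125


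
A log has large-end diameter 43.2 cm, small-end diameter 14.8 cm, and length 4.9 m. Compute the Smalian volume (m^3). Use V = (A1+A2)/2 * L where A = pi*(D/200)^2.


Smalian: V = (A1 + A2)/2 * L,  A = pi*(D/200)^2
A1 = pi*(43.2/200)^2 = 0.146574 m^2
A2 = pi*(14.8/200)^2 = 0.017203 m^2
V = (0.146574+0.017203)/2*4.9 = 0.4013 m^3

0.4013


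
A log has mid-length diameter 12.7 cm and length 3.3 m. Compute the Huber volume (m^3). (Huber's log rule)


Huber: V = Am * L,  Am = pi*(Dm/200)^2
Am = pi*(12.7/200)^2 = 0.012668 m^2
V = 0.012668*3.3 = 0.0418 m^3

0.0418


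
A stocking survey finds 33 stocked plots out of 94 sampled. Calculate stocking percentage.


Formula: Stocking % = stocked plots / total plots * 100
Stocking = 33 / 94 * 100
Stocking = 0.3511 * 100 = 35.1%

35.1


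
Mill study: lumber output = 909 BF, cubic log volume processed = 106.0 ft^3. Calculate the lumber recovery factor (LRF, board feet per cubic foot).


Formula: LRF = Lumber Output (BF) / Log Input (ft^3)
LRF = 909 BF / 106.0 ft^3
LRF = 8.58 BF/ft^3

8.58


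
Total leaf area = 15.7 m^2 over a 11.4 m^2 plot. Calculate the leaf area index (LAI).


Formula: LAI = total leaf area / ground area  (dimensionless)
LAI = 15.7 m^2 / 11.4 m^2
LAI = 1.38

1.38


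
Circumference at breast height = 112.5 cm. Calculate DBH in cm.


Formula: DBH = C / pi
DBH = 112.5 / pi
pi = 3.14159...
DBH = 35.8 cm

35.8


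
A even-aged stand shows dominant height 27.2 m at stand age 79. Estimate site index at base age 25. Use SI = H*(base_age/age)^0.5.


Formula: SI = H_dom * (base_age / age)^0.5
Age ratio = 25 / 79 = 0.31646
sqrt(age_ratio) = 0.56254
SI = 27.2 * 0.56254 = 15.3 m

15.3


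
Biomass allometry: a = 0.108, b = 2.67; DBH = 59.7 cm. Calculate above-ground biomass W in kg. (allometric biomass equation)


Formula: W = a * DBH^b  (allometric power law)
DBH^b = 59.7^2.67 = 55188.8652
W = 0.108 * 55188.8652 = 5960.4 kg

5960.4


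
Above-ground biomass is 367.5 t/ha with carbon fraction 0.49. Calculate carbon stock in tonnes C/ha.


Formula: Carbon Stock = Biomass * Carbon Fraction
C = 367.5 t/ha * 0.49
C = 180.1 t C/ha

180.1


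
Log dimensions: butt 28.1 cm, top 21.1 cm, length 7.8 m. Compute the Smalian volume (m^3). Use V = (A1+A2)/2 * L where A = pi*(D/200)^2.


Smalian: V = (A1 + A2)/2 * L,  A = pi*(D/200)^2
A1 = pi*(28.1/200)^2 = 0.062016 m^2
A2 = pi*(21.1/200)^2 = 0.034967 m^2
V = (0.062016+0.034967)/2*7.8 = 0.3782 m^3

0.3782


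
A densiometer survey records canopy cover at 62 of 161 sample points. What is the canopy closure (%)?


Formula: Canopy closure = covered points / total points * 100
Closure = 62 / 161 * 100
Closure = 0.3851 * 100 = 38.5%

38.5


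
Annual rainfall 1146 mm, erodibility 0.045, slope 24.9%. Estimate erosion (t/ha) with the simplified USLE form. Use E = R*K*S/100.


Formula: E = R * K * S / 100  (simplified USLE)
R * K = 1146 * 0.045 = 51.57
E = 51.57 * 24.9 / 100 = 12.84 t/ha

12.84


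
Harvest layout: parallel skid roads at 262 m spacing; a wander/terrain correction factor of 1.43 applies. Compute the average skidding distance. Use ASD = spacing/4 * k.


Formula: ASD = (spacing / 4) * correction
Uncorrected distance = spacing / 4 = 262 / 4 = 65.5 m
ASD = 65.5 * 1.43 = 94 m

94


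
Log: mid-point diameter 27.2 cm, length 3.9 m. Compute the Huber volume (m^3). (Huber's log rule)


Huber: V = Am * L,  Am = pi*(Dm/200)^2
Am = pi*(27.2/200)^2 = 0.058107 m^2
V = 0.058107*3.9 = 0.2266 m^3

0.2266


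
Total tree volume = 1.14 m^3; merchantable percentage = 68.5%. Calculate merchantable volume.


Formula: MV = V_total * (merchantable_pct / 100)
Merchantable fraction = 68.5% / 100 = 0.685
MV = 1.14 m^3 * 0.685 = 0.781 m^3

0.781


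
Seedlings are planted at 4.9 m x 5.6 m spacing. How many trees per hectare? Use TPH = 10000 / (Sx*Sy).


Formula: TPH = 10000 m^2/ha / (spacing_x * spacing_y)
Area per tree = 4.9 m * 5.6 m = 27.44 m^2
TPH = 10000 / 27.44 = 364 trees/ha

364


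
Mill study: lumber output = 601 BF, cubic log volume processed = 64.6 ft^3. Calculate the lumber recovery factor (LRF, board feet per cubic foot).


Formula: LRF = Lumber Output (BF) / Log Input (ft^3)
LRF = 601 BF / 64.6 ft^3
LRF = 9.3 BF/ft^3

9.3


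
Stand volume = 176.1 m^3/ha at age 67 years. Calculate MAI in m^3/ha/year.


Formula: MAI = Total Volume / Stand Age
MAI = 176.1 m^3/ha / 67 years
MAI = 2.63 m^3/ha/year

2.63


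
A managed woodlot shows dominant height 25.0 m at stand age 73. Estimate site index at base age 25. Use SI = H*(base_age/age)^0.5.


Formula: SI = H_dom * (base_age / age)^0.5
Age ratio = 25 / 73 = 0.34247
sqrt(age_ratio) = 0.58521
SI = 25.0 * 0.58521 = 14.6 m

14.6


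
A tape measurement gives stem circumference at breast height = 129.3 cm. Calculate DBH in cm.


Formula: DBH = C / pi
DBH = 129.3 / pi
pi = 3.14159...
DBH = 41.2 cm

41.2


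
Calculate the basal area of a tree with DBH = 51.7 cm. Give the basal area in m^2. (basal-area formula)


Formula: BA = pi * (DBH/2)^2 / 10000  (cm^2 to m^2)
Radius = DBH/2 = 51.7/2 = 25.85 cm
BA = pi * 25.85^2 / 10000
   = 2099.2829 cm^2 / 10000
   = 0.2099 m^2

0.2099


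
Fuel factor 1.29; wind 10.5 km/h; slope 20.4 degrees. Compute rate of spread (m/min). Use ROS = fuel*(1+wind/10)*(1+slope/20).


Formula: ROS = fuel * (1 + wind/10) * (1 + slope/20)
Wind factor = 1 + 10.5/10 = 2.05
Slope factor = 1 + 20.4/20 = 2.02
ROS = 1.29 * 2.05 * 2.02 = 5.34 m/min

5.34


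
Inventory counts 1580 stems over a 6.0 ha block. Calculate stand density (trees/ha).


Formula: Stand Density = N_trees / Area_ha
Density = 1580 trees / 6.0 ha
Density = 263 trees/ha

263


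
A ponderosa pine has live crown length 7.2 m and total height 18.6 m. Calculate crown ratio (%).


Formula: Crown Ratio = (Crown Length / Total Height) * 100
CR = (7.2 m / 18.6 m) * 100
CR = 0.3871 * 100 = 38.7%

38.7


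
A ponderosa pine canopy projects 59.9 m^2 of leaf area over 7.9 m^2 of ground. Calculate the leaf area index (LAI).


Formula: LAI = total leaf area / ground area  (dimensionless)
LAI = 59.9 m^2 / 7.9 m^2
LAI = 7.58

7.58


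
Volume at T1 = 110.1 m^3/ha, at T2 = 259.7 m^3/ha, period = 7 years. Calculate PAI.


Formula: PAI = (V_T2 - V_T1) / (T2 - T1)
Volume increment = 259.7 - 110.1 = 149.6 m^3/ha
PAI = 149.6 / 7 = 21.37 m^3/ha/year

21.37


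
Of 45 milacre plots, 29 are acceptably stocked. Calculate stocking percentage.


Formula: Stocking % = stocked plots / total plots * 100
Stocking = 29 / 45 * 100
Stocking = 0.6444 * 100 = 64.4%

64.4


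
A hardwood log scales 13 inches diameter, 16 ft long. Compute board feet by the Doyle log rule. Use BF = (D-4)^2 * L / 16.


Doyle: BF = (D - 4)^2 * L / 16
Adjusted diameter = 13 - 4 = 9 in
(D-4)^2 = 9^2 = 81
BF = 81 * 16 / 16 = 81 BF

81


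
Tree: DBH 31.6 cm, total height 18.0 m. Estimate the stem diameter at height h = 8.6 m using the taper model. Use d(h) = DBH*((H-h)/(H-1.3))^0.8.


Taper: d(h) = DBH * ((H - h) / (H - 1.3))^0.8
Numerator = H - h = 18.0 - 8.6 = 9.4 m
Denominator = H - 1.3 = 18.0 - 1.3 = 16.7 m
Ratio = 9.4 / 16.7 = 0.56287
d = 31.6 * 0.56287^0.8 = 20.0 cm

20.0


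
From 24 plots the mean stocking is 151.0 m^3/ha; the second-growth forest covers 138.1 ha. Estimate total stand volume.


Formula: Total Volume = Mean Volume per ha * Total Area
Total Volume = 151.0 m^3/ha * 138.1 ha
Total Volume = 20853 m^3

20853


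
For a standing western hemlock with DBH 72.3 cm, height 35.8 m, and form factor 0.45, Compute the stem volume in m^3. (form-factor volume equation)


Formula: V = pi * (DBH/200)^2 * H * ff
Radius = DBH/200 = 72.3/200 = 0.3615 m
Radius^2 = 0.3615^2 = 0.13068225 m^2
V = pi * 0.13068225 * 35.8 * 0.45
V = 6.614 m^3

6.614


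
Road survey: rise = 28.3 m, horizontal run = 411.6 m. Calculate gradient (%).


Formula: Gradient = rise / run * 100
Gradient = 28.3 / 411.6 * 100 = 6.9%

6.9


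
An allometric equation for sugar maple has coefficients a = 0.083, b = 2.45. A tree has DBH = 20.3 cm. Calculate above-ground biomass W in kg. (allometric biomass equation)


Formula: W = a * DBH^b  (allometric power law)
DBH^b = 20.3^2.45 = 1597.222
W = 0.083 * 1597.222 = 132.6 kg

132.6


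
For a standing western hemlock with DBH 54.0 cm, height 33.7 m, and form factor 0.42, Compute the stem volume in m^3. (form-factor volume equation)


Formula: V = pi * (DBH/200)^2 * H * ff
Radius = DBH/200 = 54.0/200 = 0.27 m
Radius^2 = 0.27^2 = 0.0729 m^2
V = pi * 0.0729 * 33.7 * 0.42
V = 3.242 m^3

3.242


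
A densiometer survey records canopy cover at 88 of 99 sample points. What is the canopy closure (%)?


Formula: Canopy closure = covered points / total points * 100
Closure = 88 / 99 * 100
Closure = 0.8889 * 100 = 88.9%

88.9


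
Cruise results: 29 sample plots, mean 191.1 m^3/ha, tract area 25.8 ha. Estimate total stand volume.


Formula: Total Volume = Mean Volume per ha * Total Area
Total Volume = 191.1 m^3/ha * 25.8 ha
Total Volume = 4930 m^3

4930


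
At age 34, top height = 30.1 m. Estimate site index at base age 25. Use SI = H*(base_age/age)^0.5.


Formula: SI = H_dom * (base_age / age)^0.5
Age ratio = 25 / 34 = 0.73529
sqrt(age_ratio) = 0.85749
SI = 30.1 * 0.85749 = 25.8 m

25.8


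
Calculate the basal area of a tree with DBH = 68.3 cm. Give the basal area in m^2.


Formula: BA = pi * (DBH/2)^2 / 10000  (cm^2 to m^2)
Radius = DBH/2 = 68.3/2 = 34.15 cm
BA = pi * 34.15^2 / 10000
   = 3663.796 cm^2 / 10000
   = 0.3664 m^2

0.3664


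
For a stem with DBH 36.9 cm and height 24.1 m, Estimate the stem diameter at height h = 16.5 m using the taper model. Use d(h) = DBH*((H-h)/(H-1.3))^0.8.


Taper: d(h) = DBH * ((H - h) / (H - 1.3))^0.8
Numerator = H - h = 24.1 - 16.5 = 7.6 m
Denominator = H - 1.3 = 24.1 - 1.3 = 22.8 m
Ratio = 7.6 / 22.8 = 0.33333
d = 36.9 * 0.33333^0.8 = 15.3 cm

15.3


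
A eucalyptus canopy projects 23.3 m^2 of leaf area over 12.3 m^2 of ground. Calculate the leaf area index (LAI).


Formula: LAI = total leaf area / ground area  (dimensionless)
LAI = 23.3 m^2 / 12.3 m^2
LAI = 1.89

1.89


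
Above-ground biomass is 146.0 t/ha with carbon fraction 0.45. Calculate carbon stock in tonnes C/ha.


Formula: Carbon Stock = Biomass * Carbon Fraction
C = 146.0 t/ha * 0.45
C = 65.7 t C/ha

65.7


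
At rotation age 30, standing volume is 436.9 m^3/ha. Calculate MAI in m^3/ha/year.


Formula: MAI = Total Volume / Stand Age
MAI = 436.9 m^3/ha / 30 years
MAI = 14.56 m^3/ha/year

14.56


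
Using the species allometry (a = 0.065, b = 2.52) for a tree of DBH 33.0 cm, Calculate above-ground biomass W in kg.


Formula: W = a * DBH^b  (allometric power law)
DBH^b = 33.0^2.52 = 6708.9589
W = 0.065 * 6708.9589 = 436.1 kg

436.1


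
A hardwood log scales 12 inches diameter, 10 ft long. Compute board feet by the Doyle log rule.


Doyle: BF = (D - 4)^2 * L / 16
Adjusted diameter = 12 - 4 = 8 in
(D-4)^2 = 8^2 = 64
BF = 64 * 10 / 16 = 40 BF

40


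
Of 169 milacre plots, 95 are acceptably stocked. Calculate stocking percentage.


Formula: Stocking % = stocked plots / total plots * 100
Stocking = 95 / 169 * 100
Stocking = 0.5621 * 100 = 56.2%

56.2


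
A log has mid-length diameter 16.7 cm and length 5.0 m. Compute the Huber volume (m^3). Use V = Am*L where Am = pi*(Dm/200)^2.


Huber: V = Am * L,  Am = pi*(Dm/200)^2
Am = pi*(16.7/200)^2 = 0.021904 m^2
V = 0.021904*5.0 = 0.1095 m^3

0.1095


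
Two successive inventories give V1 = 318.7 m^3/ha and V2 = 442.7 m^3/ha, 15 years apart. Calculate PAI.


Formula: PAI = (V_T2 - V_T1) / (T2 - T1)
Volume increment = 442.7 - 318.7 = 124.0 m^3/ha
PAI = 124.0 / 15 = 8.27 m^3/ha/year

8.27


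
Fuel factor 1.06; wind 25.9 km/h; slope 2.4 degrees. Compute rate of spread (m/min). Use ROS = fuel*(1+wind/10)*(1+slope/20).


Formula: ROS = fuel * (1 + wind/10) * (1 + slope/20)
Wind factor = 1 + 25.9/10 = 3.59
Slope factor = 1 + 2.4/20 = 1.12
ROS = 1.06 * 3.59 * 1.12 = 4.26 m/min

4.26


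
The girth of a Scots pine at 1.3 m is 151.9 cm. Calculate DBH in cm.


Formula: DBH = C / pi
DBH = 151.9 / pi
pi = 3.14159...
DBH = 48.4 cm

48.4


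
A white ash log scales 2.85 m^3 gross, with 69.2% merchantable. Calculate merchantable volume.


Formula: MV = V_total * (merchantable_pct / 100)
Merchantable fraction = 69.2% / 100 = 0.692
MV = 2.85 m^3 * 0.692 = 1.972 m^3

1.972


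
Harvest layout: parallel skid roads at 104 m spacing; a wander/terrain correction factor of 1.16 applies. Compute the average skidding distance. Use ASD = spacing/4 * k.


Formula: ASD = (spacing / 4) * correction
Uncorrected distance = spacing / 4 = 104 / 4 = 26 m
ASD = 26 * 1.16 = 30 m

30


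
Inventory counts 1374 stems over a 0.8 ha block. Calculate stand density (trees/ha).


Formula: Stand Density = N_trees / Area_ha
Density = 1374 trees / 0.8 ha
Density = 1718 trees/ha

1718


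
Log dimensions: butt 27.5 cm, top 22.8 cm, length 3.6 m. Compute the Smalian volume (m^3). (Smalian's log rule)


Smalian: V = (A1 + A2)/2 * L,  A = pi*(D/200)^2
A1 = pi*(27.5/200)^2 = 0.059396 m^2
A2 = pi*(22.8/200)^2 = 0.040828 m^2
V = (0.059396+0.040828)/2*3.6 = 0.1804 m^3

0.1804


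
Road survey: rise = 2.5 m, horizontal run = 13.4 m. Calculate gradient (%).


Formula: Gradient = rise / run * 100
Gradient = 2.5 / 13.4 * 100 = 18.7%

18.7


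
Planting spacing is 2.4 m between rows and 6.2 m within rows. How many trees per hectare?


Formula: TPH = 10000 m^2/ha / (spacing_x * spacing_y)
Area per tree = 2.4 m * 6.2 m = 14.88 m^2
TPH = 10000 / 14.88 = 672 trees/ha

672


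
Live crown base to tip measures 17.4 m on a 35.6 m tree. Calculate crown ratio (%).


Formula: Crown Ratio = (Crown Length / Total Height) * 100
CR = (17.4 m / 35.6 m) * 100
CR = 0.4888 * 100 = 48.9%

48.9


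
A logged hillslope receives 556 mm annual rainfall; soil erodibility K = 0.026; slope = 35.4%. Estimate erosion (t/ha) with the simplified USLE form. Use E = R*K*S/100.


Formula: E = R * K * S / 100  (simplified USLE)
R * K = 556 * 0.026 = 14.456
E = 14.456 * 35.4 / 100 = 5.12 t/ha

5.12


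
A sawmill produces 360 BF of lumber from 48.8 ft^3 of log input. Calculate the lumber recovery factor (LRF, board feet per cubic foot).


Formula: LRF = Lumber Output (BF) / Log Input (ft^3)
LRF = 360 BF / 48.8 ft^3
LRF = 7.38 BF/ft^3

7.38


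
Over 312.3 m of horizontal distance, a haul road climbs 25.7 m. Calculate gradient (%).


Formula: Gradient = rise / run * 100
Gradient = 25.7 / 312.3 * 100 = 8.2%

8.2


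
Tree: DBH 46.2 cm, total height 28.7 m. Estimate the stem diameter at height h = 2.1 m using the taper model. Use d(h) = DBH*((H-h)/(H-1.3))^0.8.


Taper: d(h) = DBH * ((H - h) / (H - 1.3))^0.8
Numerator = H - h = 28.7 - 2.1 = 26.6 m
Denominator = H - 1.3 = 28.7 - 1.3 = 27.4 m
Ratio = 26.6 / 27.4 = 0.9708
d = 46.2 * 0.9708^0.8 = 45.1 cm

45.1


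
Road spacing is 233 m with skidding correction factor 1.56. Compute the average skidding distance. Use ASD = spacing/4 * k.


Formula: ASD = (spacing / 4) * correction
Uncorrected distance = spacing / 4 = 233 / 4 = 58.25 m
ASD = 58.25 * 1.56 = 91 m

91


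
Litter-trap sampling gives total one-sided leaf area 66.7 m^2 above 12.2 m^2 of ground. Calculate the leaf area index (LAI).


Formula: LAI = total leaf area / ground area  (dimensionless)
LAI = 66.7 m^2 / 12.2 m^2
LAI = 5.47

5.47


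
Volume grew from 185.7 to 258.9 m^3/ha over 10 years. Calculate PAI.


Formula: PAI = (V_T2 - V_T1) / (T2 - T1)
Volume increment = 258.9 - 185.7 = 73.2 m^3/ha
PAI = 73.2 / 10 = 7.32 m^3/ha/year

7.32


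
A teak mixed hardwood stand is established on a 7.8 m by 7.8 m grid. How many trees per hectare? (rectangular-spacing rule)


Formula: TPH = 10000 m^2/ha / (spacing_x * spacing_y)
Area per tree = 7.8 m * 7.8 m = 60.84 m^2
TPH = 10000 / 60.84 = 164 trees/ha

164


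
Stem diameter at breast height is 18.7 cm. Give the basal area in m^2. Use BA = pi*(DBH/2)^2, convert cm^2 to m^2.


Formula: BA = pi * (DBH/2)^2 / 10000  (cm^2 to m^2)
Radius = DBH/2 = 18.7/2 = 9.35 cm
BA = pi * 9.35^2 / 10000
   = 274.6459 cm^2 / 10000
   = 0.0275 m^2

0.0275


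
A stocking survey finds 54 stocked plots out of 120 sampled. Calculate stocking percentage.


Formula: Stocking % = stocked plots / total plots * 100
Stocking = 54 / 120 * 100
Stocking = 0.45 * 100 = 45.0%

45.0


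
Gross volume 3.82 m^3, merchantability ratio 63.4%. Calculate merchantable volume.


Formula: MV = V_total * (merchantable_pct / 100)
Merchantable fraction = 63.4% / 100 = 0.634
MV = 3.82 m^3 * 0.634 = 2.422 m^3

2.422


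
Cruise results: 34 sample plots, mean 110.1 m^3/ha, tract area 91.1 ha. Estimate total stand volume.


Formula: Total Volume = Mean Volume per ha * Total Area
Total Volume = 110.1 m^3/ha * 91.1 ha
Total Volume = 10030 m^3

10030
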